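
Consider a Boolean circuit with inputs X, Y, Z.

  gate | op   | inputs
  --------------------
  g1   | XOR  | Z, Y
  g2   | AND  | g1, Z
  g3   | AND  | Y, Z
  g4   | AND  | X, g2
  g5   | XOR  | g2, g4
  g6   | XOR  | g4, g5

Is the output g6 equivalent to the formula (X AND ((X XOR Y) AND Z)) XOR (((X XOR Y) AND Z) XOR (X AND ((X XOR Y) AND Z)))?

g1 = Z XOR Y
g2 = g1 AND Z = (Z XOR Y) AND Z
g4 = X AND g2 = X AND ((Z XOR Y) AND Z)
g5 = g2 XOR g4 = ((Z XOR Y) AND Z) XOR (X AND ((Z XOR Y) AND Z))
g6 = g4 XOR g5 = (X AND ((Z XOR Y) AND Z)) XOR (((Z XOR Y) AND Z) XOR (X AND ((Z XOR Y) AND Z)))
At X=0, Y=0, Z=1: circuit gives 1, formula gives 0.

No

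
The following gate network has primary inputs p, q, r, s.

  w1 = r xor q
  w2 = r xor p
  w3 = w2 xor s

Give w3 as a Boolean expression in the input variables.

(r xor p) xor s

w2 = r xor p
w3 = w2 xor s = (r xor p) xor s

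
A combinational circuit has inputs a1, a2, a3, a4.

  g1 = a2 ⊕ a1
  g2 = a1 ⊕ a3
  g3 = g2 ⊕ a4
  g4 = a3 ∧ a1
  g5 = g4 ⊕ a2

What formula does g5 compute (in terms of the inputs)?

g4 = a3 ∧ a1
g5 = g4 ⊕ a2 = (a3 ∧ a1) ⊕ a2

(a3 ∧ a1) ⊕ a2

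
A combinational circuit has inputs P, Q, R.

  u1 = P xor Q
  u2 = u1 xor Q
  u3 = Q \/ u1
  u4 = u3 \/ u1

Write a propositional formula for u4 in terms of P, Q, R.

(Q \/ (P xor Q)) \/ (P xor Q)

u1 = P xor Q
u3 = Q \/ u1 = Q \/ (P xor Q)
u4 = u3 \/ u1 = (Q \/ (P xor Q)) \/ (P xor Q)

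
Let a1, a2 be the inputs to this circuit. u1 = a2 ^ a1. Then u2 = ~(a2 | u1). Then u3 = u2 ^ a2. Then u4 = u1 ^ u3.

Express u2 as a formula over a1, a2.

u1 = a2 ^ a1
u2 = ~(a2 | u1) = ~(a2 | (a2 ^ a1))

~(a2 | (a2 ^ a1))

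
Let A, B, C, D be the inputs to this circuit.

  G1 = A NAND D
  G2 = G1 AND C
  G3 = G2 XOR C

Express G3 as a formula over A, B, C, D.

G1 = A NAND D
G2 = G1 AND C = (A NAND D) AND C
G3 = G2 XOR C = ((A NAND D) AND C) XOR C

((A NAND D) AND C) XOR C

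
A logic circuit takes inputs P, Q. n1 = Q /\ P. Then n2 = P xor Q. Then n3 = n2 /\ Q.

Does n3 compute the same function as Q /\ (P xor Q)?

n2 = P xor Q
n3 = n2 /\ Q = (P xor Q) /\ Q
At P=0, Q=0: circuit gives 0, formula gives 0.
At P=0, Q=1: circuit gives 1, formula gives 1.
Agrees on all 4 inputs.

Yes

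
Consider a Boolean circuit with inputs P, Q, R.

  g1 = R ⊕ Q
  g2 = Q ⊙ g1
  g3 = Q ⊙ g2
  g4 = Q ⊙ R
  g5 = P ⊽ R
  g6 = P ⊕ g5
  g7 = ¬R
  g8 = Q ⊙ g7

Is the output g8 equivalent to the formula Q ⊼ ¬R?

No

g7 = ¬R
g8 = Q ⊙ g7 = Q ⊙ ¬R
At P=0, Q=0, R=0: circuit gives 0, formula gives 1.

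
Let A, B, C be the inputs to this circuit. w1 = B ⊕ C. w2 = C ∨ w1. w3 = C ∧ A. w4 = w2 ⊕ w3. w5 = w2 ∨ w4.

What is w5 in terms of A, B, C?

w1 = B ⊕ C
w2 = C ∨ w1 = C ∨ (B ⊕ C)
w3 = C ∧ A
w4 = w2 ⊕ w3 = (C ∨ (B ⊕ C)) ⊕ (C ∧ A)
w5 = w2 ∨ w4 = (C ∨ (B ⊕ C)) ∨ ((C ∨ (B ⊕ C)) ⊕ (C ∧ A))

(C ∨ (B ⊕ C)) ∨ ((C ∨ (B ⊕ C)) ⊕ (C ∧ A))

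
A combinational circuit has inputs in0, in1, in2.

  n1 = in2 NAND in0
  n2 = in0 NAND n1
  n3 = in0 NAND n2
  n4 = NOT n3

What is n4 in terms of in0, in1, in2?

n1 = in2 NAND in0
n2 = in0 NAND n1 = in0 NAND (in2 NAND in0)
n3 = in0 NAND n2 = in0 NAND (in0 NAND (in2 NAND in0))
n4 = NOT n3 = NOT (in0 NAND (in0 NAND (in2 NAND in0)))

NOT (in0 NAND (in0 NAND (in2 NAND in0)))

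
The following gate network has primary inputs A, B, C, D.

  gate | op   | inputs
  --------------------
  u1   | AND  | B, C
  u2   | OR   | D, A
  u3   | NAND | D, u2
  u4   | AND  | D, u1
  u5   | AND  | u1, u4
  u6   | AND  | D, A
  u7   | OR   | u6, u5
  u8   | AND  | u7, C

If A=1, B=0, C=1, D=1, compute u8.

1

u1 = 0 AND 1 = 0
u4 = 1 AND 0 = 0
u5 = 0 AND 0 = 0
u6 = 1 AND 1 = 1
u7 = 1 OR 0 = 1
u8 = 1 AND 1 = 1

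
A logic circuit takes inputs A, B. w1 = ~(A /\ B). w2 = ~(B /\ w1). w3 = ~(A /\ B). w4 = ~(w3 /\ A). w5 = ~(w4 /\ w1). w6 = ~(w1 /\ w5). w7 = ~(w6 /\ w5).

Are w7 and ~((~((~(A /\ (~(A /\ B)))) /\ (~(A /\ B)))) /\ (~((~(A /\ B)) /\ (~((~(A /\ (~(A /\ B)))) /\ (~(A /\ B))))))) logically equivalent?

Yes

w1 = ~(A /\ B)
w3 = ~(A /\ B)
w4 = ~(w3 /\ A) = ~((~(A /\ B)) /\ A)
w5 = ~(w4 /\ w1) = ~((~((~(A /\ B)) /\ A)) /\ (~(A /\ B)))
w6 = ~(w1 /\ w5) = ~((~(A /\ B)) /\ (~((~((~(A /\ B)) /\ A)) /\ (~(A /\ B)))))
w7 = ~(w6 /\ w5) = ~((~((~(A /\ B)) /\ (~((~((~(A /\ B)) /\ A)) /\ (~(A /\ B)))))) /\ (~((~((~(A /\ B)) /\ A)) /\ (~(A /\ B)))))
At A=1, B=1: circuit gives 0, formula gives 0.
At A=0, B=0: circuit gives 1, formula gives 1.
Agrees on all 4 inputs.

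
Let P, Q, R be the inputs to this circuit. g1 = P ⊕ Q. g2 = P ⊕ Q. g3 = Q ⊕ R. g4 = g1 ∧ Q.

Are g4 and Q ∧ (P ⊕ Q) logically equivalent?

Yes

g1 = P ⊕ Q
g4 = g1 ∧ Q = (P ⊕ Q) ∧ Q
At P=0, Q=0, R=0: circuit gives 0, formula gives 0.
At P=0, Q=1, R=0: circuit gives 1, formula gives 1.
Agrees on all 8 inputs.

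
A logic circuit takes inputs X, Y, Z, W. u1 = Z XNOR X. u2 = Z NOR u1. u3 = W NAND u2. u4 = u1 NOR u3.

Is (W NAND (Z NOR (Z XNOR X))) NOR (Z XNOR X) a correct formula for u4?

u1 = Z XNOR X
u2 = Z NOR u1 = Z NOR (Z XNOR X)
u3 = W NAND u2 = W NAND (Z NOR (Z XNOR X))
u4 = u1 NOR u3 = (Z XNOR X) NOR (W NAND (Z NOR (Z XNOR X)))
At X=0, Y=0, Z=0, W=0: circuit gives 0, formula gives 0.
At X=1, Y=0, Z=0, W=1: circuit gives 1, formula gives 1.
Agrees on all 16 inputs.

Yes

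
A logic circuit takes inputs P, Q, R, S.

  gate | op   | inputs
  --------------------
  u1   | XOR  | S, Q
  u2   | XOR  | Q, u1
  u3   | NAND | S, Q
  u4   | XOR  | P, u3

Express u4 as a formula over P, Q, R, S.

P XOR (S NAND Q)

u3 = S NAND Q
u4 = P XOR u3 = P XOR (S NAND Q)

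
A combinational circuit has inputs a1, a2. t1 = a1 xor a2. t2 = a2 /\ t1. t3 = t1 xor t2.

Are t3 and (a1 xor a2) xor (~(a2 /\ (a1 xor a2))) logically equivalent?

No

t1 = a1 xor a2
t2 = a2 /\ t1 = a2 /\ (a1 xor a2)
t3 = t1 xor t2 = (a1 xor a2) xor (a2 /\ (a1 xor a2))
At a1=0, a2=0: circuit gives 0, formula gives 1.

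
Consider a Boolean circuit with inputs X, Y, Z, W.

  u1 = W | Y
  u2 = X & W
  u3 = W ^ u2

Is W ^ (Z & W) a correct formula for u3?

u2 = X & W
u3 = W ^ u2 = W ^ (X & W)
At X=0, Y=0, Z=1, W=1: circuit gives 1, formula gives 0.

No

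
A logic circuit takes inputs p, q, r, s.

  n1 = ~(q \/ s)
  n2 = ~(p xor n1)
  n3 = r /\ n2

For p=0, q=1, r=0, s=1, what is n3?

0

n1 = ~(1 \/ 1) = 0
n2 = ~(0 xor 0) = 1
n3 = 0 /\ 1 = 0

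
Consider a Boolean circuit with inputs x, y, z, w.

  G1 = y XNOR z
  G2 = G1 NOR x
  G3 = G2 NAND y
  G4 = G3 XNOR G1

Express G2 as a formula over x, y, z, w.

G1 = y XNOR z
G2 = G1 NOR x = (y XNOR z) NOR x

(y XNOR z) NOR x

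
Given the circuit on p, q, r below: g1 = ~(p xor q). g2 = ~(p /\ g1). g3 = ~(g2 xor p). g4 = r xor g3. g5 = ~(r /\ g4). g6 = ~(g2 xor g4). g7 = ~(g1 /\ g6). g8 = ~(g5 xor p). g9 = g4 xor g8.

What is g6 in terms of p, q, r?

g1 = ~(p xor q)
g2 = ~(p /\ g1) = ~(p /\ (~(p xor q)))
g3 = ~(g2 xor p) = ~((~(p /\ (~(p xor q)))) xor p)
g4 = r xor g3 = r xor (~((~(p /\ (~(p xor q)))) xor p))
g6 = ~(g2 xor g4) = ~((~(p /\ (~(p xor q)))) xor (r xor (~((~(p /\ (~(p xor q)))) xor p))))

~((~(p /\ (~(p xor q)))) xor (r xor (~((~(p /\ (~(p xor q)))) xor p))))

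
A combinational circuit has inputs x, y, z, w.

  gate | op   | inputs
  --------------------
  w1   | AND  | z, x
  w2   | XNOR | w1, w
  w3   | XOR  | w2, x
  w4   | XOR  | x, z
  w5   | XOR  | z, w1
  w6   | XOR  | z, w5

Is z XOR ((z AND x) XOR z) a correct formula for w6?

w1 = z AND x
w5 = z XOR w1 = z XOR (z AND x)
w6 = z XOR w5 = z XOR (z XOR (z AND x))
At x=0, y=0, z=0, w=0: circuit gives 0, formula gives 0.
At x=1, y=0, z=1, w=0: circuit gives 1, formula gives 1.
Agrees on all 16 inputs.

Yes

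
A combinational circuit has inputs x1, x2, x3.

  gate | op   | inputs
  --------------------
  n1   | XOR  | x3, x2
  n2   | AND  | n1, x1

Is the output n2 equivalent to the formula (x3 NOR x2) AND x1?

n1 = x3 XOR x2
n2 = n1 AND x1 = (x3 XOR x2) AND x1
At x1=1, x2=0, x3=0: circuit gives 0, formula gives 1.

No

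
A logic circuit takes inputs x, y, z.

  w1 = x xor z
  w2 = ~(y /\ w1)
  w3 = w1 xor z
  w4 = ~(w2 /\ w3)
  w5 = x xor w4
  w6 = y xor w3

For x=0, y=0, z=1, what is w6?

w1 = 0 xor 1 = 1
w3 = 1 xor 1 = 0
w6 = 0 xor 0 = 0

0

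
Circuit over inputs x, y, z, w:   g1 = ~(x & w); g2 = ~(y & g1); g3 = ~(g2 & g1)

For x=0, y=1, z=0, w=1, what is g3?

g1 = ~(0 & 1) = 1
g2 = ~(1 & 1) = 0
g3 = ~(0 & 1) = 1

1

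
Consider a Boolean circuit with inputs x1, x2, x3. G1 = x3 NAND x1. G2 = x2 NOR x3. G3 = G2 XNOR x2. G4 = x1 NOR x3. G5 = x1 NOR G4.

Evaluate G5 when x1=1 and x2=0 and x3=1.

0

G4 = 1 NOR 1 = 0
G5 = 1 NOR 0 = 0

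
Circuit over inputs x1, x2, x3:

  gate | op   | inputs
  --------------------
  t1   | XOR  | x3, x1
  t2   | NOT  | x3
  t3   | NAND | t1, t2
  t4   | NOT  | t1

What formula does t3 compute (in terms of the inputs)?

t1 = x3 XOR x1
t2 = NOT x3
t3 = t1 NAND t2 = (x3 XOR x1) NAND NOT x3

(x3 XOR x1) NAND NOT x3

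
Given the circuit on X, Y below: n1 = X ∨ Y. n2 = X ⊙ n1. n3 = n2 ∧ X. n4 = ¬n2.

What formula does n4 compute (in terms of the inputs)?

n1 = X ∨ Y
n2 = X ⊙ n1 = X ⊙ (X ∨ Y)
n4 = ¬n2 = ¬(X ⊙ (X ∨ Y))

¬(X ⊙ (X ∨ Y))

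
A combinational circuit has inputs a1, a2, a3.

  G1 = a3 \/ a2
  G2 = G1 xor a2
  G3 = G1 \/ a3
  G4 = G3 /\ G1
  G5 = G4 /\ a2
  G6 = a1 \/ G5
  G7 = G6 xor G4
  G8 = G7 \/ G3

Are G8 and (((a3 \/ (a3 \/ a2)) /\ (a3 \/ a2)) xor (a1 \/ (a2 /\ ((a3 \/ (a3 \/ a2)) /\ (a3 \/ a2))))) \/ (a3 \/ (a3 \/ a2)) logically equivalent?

G1 = a3 \/ a2
G3 = G1 \/ a3 = (a3 \/ a2) \/ a3
G4 = G3 /\ G1 = ((a3 \/ a2) \/ a3) /\ (a3 \/ a2)
G5 = G4 /\ a2 = (((a3 \/ a2) \/ a3) /\ (a3 \/ a2)) /\ a2
G6 = a1 \/ G5 = a1 \/ ((((a3 \/ a2) \/ a3) /\ (a3 \/ a2)) /\ a2)
G7 = G6 xor G4 = (a1 \/ ((((a3 \/ a2) \/ a3) /\ (a3 \/ a2)) /\ a2)) xor (((a3 \/ a2) \/ a3) /\ (a3 \/ a2))
G8 = G7 \/ G3 = ((a1 \/ ((((a3 \/ a2) \/ a3) /\ (a3 \/ a2)) /\ a2)) xor (((a3 \/ a2) \/ a3) /\ (a3 \/ a2))) \/ ((a3 \/ a2) \/ a3)
At a1=0, a2=0, a3=0: circuit gives 0, formula gives 0.
At a1=0, a2=0, a3=1: circuit gives 1, formula gives 1.
Agrees on all 8 inputs.

Yes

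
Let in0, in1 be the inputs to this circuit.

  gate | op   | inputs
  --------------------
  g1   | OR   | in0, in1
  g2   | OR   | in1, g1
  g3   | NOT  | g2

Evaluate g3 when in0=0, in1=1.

0

g1 = 0 OR 1 = 1
g2 = 1 OR 1 = 1
g3 = NOT 1 = 0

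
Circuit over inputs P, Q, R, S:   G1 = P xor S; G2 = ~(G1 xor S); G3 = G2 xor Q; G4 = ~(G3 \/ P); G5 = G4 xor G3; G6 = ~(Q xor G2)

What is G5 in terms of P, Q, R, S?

(~(((~((P xor S) xor S)) xor Q) \/ P)) xor ((~((P xor S) xor S)) xor Q)

G1 = P xor S
G2 = ~(G1 xor S) = ~((P xor S) xor S)
G3 = G2 xor Q = (~((P xor S) xor S)) xor Q
G4 = ~(G3 \/ P) = ~(((~((P xor S) xor S)) xor Q) \/ P)
G5 = G4 xor G3 = (~(((~((P xor S) xor S)) xor Q) \/ P)) xor ((~((P xor S) xor S)) xor Q)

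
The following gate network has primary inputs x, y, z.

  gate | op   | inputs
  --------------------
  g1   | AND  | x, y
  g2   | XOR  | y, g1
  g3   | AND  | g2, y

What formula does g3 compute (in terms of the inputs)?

(y XOR (x AND y)) AND y

g1 = x AND y
g2 = y XOR g1 = y XOR (x AND y)
g3 = g2 AND y = (y XOR (x AND y)) AND y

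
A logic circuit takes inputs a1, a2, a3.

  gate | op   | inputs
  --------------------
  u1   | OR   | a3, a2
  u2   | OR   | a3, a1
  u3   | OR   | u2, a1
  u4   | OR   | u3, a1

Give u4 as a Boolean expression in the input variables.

u2 = a3 OR a1
u3 = u2 OR a1 = (a3 OR a1) OR a1
u4 = u3 OR a1 = ((a3 OR a1) OR a1) OR a1

((a3 OR a1) OR a1) OR a1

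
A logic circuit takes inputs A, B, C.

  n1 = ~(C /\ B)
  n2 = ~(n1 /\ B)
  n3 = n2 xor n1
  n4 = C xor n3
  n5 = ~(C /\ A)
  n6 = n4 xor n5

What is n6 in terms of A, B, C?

n1 = ~(C /\ B)
n2 = ~(n1 /\ B) = ~((~(C /\ B)) /\ B)
n3 = n2 xor n1 = (~((~(C /\ B)) /\ B)) xor (~(C /\ B))
n4 = C xor n3 = C xor ((~((~(C /\ B)) /\ B)) xor (~(C /\ B)))
n5 = ~(C /\ A)
n6 = n4 xor n5 = (C xor ((~((~(C /\ B)) /\ B)) xor (~(C /\ B)))) xor (~(C /\ A))

(C xor ((~((~(C /\ B)) /\ B)) xor (~(C /\ B)))) xor (~(C /\ A))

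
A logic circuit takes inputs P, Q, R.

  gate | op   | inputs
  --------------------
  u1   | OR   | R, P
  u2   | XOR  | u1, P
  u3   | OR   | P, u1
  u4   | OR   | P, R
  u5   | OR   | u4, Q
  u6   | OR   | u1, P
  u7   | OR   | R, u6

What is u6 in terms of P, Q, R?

u1 = R OR P
u6 = u1 OR P = (R OR P) OR P

(R OR P) OR P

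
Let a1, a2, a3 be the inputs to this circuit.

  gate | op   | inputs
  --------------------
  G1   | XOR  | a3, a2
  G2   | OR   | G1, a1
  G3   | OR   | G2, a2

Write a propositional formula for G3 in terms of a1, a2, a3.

((a3 XOR a2) OR a1) OR a2

G1 = a3 XOR a2
G2 = G1 OR a1 = (a3 XOR a2) OR a1
G3 = G2 OR a2 = ((a3 XOR a2) OR a1) OR a2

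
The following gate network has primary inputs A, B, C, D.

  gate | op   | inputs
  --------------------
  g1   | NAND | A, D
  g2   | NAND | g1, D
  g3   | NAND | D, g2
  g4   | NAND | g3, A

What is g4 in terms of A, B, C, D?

g1 = A NAND D
g2 = g1 NAND D = (A NAND D) NAND D
g3 = D NAND g2 = D NAND ((A NAND D) NAND D)
g4 = g3 NAND A = (D NAND ((A NAND D) NAND D)) NAND A

(D NAND ((A NAND D) NAND D)) NAND A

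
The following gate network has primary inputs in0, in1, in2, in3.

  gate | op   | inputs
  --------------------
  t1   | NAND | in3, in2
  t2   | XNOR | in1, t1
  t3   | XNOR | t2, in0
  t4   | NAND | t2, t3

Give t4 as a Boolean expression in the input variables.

t1 = in3 NAND in2
t2 = in1 XNOR t1 = in1 XNOR (in3 NAND in2)
t3 = t2 XNOR in0 = (in1 XNOR (in3 NAND in2)) XNOR in0
t4 = t2 NAND t3 = (in1 XNOR (in3 NAND in2)) NAND ((in1 XNOR (in3 NAND in2)) XNOR in0)

(in1 XNOR (in3 NAND in2)) NAND ((in1 XNOR (in3 NAND in2)) XNOR in0)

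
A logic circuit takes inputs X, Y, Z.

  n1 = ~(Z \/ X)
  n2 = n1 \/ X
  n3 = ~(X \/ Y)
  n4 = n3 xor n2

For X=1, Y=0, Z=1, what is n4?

1

n1 = ~(1 \/ 1) = 0
n2 = 0 \/ 1 = 1
n3 = ~(1 \/ 0) = 0
n4 = 0 xor 1 = 1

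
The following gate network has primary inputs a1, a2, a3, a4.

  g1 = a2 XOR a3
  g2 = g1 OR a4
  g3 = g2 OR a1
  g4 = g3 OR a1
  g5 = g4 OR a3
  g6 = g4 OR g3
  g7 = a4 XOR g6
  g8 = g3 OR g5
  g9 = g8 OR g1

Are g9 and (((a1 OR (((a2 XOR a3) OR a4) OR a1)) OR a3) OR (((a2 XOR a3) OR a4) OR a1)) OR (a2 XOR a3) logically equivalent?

g1 = a2 XOR a3
g2 = g1 OR a4 = (a2 XOR a3) OR a4
g3 = g2 OR a1 = ((a2 XOR a3) OR a4) OR a1
g4 = g3 OR a1 = (((a2 XOR a3) OR a4) OR a1) OR a1
g5 = g4 OR a3 = ((((a2 XOR a3) OR a4) OR a1) OR a1) OR a3
g8 = g3 OR g5 = (((a2 XOR a3) OR a4) OR a1) OR (((((a2 XOR a3) OR a4) OR a1) OR a1) OR a3)
g9 = g8 OR g1 = ((((a2 XOR a3) OR a4) OR a1) OR (((((a2 XOR a3) OR a4) OR a1) OR a1) OR a3)) OR (a2 XOR a3)
At a1=0, a2=0, a3=0, a4=0: circuit gives 0, formula gives 0.
At a1=0, a2=0, a3=0, a4=1: circuit gives 1, formula gives 1.
Agrees on all 16 inputs.

Yes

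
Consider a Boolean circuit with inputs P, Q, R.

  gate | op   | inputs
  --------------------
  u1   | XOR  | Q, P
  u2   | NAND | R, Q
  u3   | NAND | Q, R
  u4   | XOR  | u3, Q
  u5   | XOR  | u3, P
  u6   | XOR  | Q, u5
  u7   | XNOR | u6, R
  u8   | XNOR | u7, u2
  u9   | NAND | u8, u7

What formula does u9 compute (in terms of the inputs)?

(((Q XOR ((Q NAND R) XOR P)) XNOR R) XNOR (R NAND Q)) NAND ((Q XOR ((Q NAND R) XOR P)) XNOR R)

u2 = R NAND Q
u3 = Q NAND R
u5 = u3 XOR P = (Q NAND R) XOR P
u6 = Q XOR u5 = Q XOR ((Q NAND R) XOR P)
u7 = u6 XNOR R = (Q XOR ((Q NAND R) XOR P)) XNOR R
u8 = u7 XNOR u2 = ((Q XOR ((Q NAND R) XOR P)) XNOR R) XNOR (R NAND Q)
u9 = u8 NAND u7 = (((Q XOR ((Q NAND R) XOR P)) XNOR R) XNOR (R NAND Q)) NAND ((Q XOR ((Q NAND R) XOR P)) XNOR R)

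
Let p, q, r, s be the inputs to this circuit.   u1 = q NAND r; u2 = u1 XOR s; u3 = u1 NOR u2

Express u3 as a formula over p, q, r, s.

u1 = q NAND r
u2 = u1 XOR s = (q NAND r) XOR s
u3 = u1 NOR u2 = (q NAND r) NOR ((q NAND r) XOR s)

(q NAND r) NOR ((q NAND r) XOR s)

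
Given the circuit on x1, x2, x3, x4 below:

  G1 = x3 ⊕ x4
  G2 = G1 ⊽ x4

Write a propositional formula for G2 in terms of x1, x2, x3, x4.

G1 = x3 ⊕ x4
G2 = G1 ⊽ x4 = (x3 ⊕ x4) ⊽ x4

(x3 ⊕ x4) ⊽ x4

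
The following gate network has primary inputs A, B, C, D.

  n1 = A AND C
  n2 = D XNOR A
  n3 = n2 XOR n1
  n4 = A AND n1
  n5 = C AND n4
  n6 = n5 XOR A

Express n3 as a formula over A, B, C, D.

(D XNOR A) XOR (A AND C)

n1 = A AND C
n2 = D XNOR A
n3 = n2 XOR n1 = (D XNOR A) XOR (A AND C)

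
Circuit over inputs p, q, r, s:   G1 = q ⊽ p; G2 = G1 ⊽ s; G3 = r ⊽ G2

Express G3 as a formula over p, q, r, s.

G1 = q ⊽ p
G2 = G1 ⊽ s = (q ⊽ p) ⊽ s
G3 = r ⊽ G2 = r ⊽ ((q ⊽ p) ⊽ s)

r ⊽ ((q ⊽ p) ⊽ s)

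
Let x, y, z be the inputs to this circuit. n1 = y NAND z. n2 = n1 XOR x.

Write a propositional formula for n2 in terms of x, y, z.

n1 = y NAND z
n2 = n1 XOR x = (y NAND z) XOR x

(y NAND z) XOR x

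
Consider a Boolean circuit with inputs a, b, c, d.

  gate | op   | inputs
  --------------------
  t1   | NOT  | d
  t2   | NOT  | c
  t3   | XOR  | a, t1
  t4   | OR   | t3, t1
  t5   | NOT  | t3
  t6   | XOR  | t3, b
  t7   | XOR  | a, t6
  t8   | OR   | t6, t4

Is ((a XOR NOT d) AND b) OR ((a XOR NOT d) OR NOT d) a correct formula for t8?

t1 = NOT d
t3 = a XOR t1 = a XOR NOT d
t4 = t3 OR t1 = (a XOR NOT d) OR NOT d
t6 = t3 XOR b = (a XOR NOT d) XOR b
t8 = t6 OR t4 = ((a XOR NOT d) XOR b) OR ((a XOR NOT d) OR NOT d)
At a=0, b=1, c=0, d=1: circuit gives 1, formula gives 0.

No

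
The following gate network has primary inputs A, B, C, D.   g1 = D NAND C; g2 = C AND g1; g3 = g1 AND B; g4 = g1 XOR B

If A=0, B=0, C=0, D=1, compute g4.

g1 = 1 NAND 0 = 1
g4 = 1 XOR 0 = 1

1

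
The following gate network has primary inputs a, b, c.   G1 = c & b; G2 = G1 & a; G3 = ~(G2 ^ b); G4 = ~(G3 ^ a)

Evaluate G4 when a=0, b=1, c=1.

G1 = 1 & 1 = 1
G2 = 1 & 0 = 0
G3 = ~(0 ^ 1) = 0
G4 = ~(0 ^ 0) = 1

1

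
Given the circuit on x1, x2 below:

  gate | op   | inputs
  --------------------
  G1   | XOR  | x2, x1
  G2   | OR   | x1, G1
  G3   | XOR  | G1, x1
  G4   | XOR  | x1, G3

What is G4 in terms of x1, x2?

x1 XOR ((x2 XOR x1) XOR x1)

G1 = x2 XOR x1
G3 = G1 XOR x1 = (x2 XOR x1) XOR x1
G4 = x1 XOR G3 = x1 XOR ((x2 XOR x1) XOR x1)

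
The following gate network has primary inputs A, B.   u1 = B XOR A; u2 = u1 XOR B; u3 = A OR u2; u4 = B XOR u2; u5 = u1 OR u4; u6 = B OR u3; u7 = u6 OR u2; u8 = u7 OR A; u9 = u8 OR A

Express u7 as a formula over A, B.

(B OR (A OR ((B XOR A) XOR B))) OR ((B XOR A) XOR B)

u1 = B XOR A
u2 = u1 XOR B = (B XOR A) XOR B
u3 = A OR u2 = A OR ((B XOR A) XOR B)
u6 = B OR u3 = B OR (A OR ((B XOR A) XOR B))
u7 = u6 OR u2 = (B OR (A OR ((B XOR A) XOR B))) OR ((B XOR A) XOR B)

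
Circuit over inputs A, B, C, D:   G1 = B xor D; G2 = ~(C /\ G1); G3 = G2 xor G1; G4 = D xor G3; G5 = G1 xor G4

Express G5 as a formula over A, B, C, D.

G1 = B xor D
G2 = ~(C /\ G1) = ~(C /\ (B xor D))
G3 = G2 xor G1 = (~(C /\ (B xor D))) xor (B xor D)
G4 = D xor G3 = D xor ((~(C /\ (B xor D))) xor (B xor D))
G5 = G1 xor G4 = (B xor D) xor (D xor ((~(C /\ (B xor D))) xor (B xor D)))

(B xor D) xor (D xor ((~(C /\ (B xor D))) xor (B xor D)))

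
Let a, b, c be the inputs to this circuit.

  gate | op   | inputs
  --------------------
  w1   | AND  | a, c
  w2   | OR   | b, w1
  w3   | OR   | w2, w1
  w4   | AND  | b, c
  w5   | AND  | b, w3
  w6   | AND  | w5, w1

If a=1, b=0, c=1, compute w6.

0

w1 = 1 AND 1 = 1
w2 = 0 OR 1 = 1
w3 = 1 OR 1 = 1
w5 = 0 AND 1 = 0
w6 = 0 AND 1 = 0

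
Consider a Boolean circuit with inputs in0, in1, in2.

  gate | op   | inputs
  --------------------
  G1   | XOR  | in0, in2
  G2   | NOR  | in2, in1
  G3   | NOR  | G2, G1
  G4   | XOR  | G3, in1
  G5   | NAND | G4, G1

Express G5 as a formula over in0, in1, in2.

(((in2 NOR in1) NOR (in0 XOR in2)) XOR in1) NAND (in0 XOR in2)

G1 = in0 XOR in2
G2 = in2 NOR in1
G3 = G2 NOR G1 = (in2 NOR in1) NOR (in0 XOR in2)
G4 = G3 XOR in1 = ((in2 NOR in1) NOR (in0 XOR in2)) XOR in1
G5 = G4 NAND G1 = (((in2 NOR in1) NOR (in0 XOR in2)) XOR in1) NAND (in0 XOR in2)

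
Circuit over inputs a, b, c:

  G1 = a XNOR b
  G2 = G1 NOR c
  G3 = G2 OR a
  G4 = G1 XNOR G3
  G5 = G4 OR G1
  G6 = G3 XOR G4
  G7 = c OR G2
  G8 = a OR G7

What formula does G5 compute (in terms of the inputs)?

((a XNOR b) XNOR (((a XNOR b) NOR c) OR a)) OR (a XNOR b)

G1 = a XNOR b
G2 = G1 NOR c = (a XNOR b) NOR c
G3 = G2 OR a = ((a XNOR b) NOR c) OR a
G4 = G1 XNOR G3 = (a XNOR b) XNOR (((a XNOR b) NOR c) OR a)
G5 = G4 OR G1 = ((a XNOR b) XNOR (((a XNOR b) NOR c) OR a)) OR (a XNOR b)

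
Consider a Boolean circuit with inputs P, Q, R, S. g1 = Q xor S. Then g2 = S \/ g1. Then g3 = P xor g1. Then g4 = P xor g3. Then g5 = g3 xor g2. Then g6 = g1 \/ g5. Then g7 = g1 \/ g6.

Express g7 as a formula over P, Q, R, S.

g1 = Q xor S
g2 = S \/ g1 = S \/ (Q xor S)
g3 = P xor g1 = P xor (Q xor S)
g5 = g3 xor g2 = (P xor (Q xor S)) xor (S \/ (Q xor S))
g6 = g1 \/ g5 = (Q xor S) \/ ((P xor (Q xor S)) xor (S \/ (Q xor S)))
g7 = g1 \/ g6 = (Q xor S) \/ ((Q xor S) \/ ((P xor (Q xor S)) xor (S \/ (Q xor S))))

(Q xor S) \/ ((Q xor S) \/ ((P xor (Q xor S)) xor (S \/ (Q xor S))))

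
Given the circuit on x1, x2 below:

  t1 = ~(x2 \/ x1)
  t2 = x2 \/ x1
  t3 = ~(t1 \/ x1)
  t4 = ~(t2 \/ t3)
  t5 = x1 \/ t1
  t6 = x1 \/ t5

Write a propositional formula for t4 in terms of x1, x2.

~((x2 \/ x1) \/ (~((~(x2 \/ x1)) \/ x1)))

t1 = ~(x2 \/ x1)
t2 = x2 \/ x1
t3 = ~(t1 \/ x1) = ~((~(x2 \/ x1)) \/ x1)
t4 = ~(t2 \/ t3) = ~((x2 \/ x1) \/ (~((~(x2 \/ x1)) \/ x1)))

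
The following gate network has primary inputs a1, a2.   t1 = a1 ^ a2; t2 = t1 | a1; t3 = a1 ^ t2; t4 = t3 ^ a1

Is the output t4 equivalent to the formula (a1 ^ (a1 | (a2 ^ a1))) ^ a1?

Yes

t1 = a1 ^ a2
t2 = t1 | a1 = (a1 ^ a2) | a1
t3 = a1 ^ t2 = a1 ^ ((a1 ^ a2) | a1)
t4 = t3 ^ a1 = (a1 ^ ((a1 ^ a2) | a1)) ^ a1
At a1=0, a2=0: circuit gives 0, formula gives 0.
At a1=0, a2=1: circuit gives 1, formula gives 1.
Agrees on all 4 inputs.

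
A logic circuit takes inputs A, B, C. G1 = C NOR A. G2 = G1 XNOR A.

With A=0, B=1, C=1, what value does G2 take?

G1 = 1 NOR 0 = 0
G2 = 0 XNOR 0 = 1

1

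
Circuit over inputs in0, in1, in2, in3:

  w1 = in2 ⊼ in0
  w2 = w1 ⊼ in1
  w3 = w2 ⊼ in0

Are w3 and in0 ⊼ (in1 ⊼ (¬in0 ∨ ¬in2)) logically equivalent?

w1 = in2 ⊼ in0
w2 = w1 ⊼ in1 = (in2 ⊼ in0) ⊼ in1
w3 = w2 ⊼ in0 = ((in2 ⊼ in0) ⊼ in1) ⊼ in0
At in0=1, in1=0, in2=0, in3=0: circuit gives 0, formula gives 0.
At in0=0, in1=0, in2=0, in3=0: circuit gives 1, formula gives 1.
Agrees on all 16 inputs.

Yes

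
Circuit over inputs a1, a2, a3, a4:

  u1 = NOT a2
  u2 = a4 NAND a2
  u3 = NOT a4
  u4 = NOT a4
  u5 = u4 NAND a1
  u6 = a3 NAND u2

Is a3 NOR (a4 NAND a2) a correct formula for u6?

u2 = a4 NAND a2
u6 = a3 NAND u2 = a3 NAND (a4 NAND a2)
At a1=0, a2=0, a3=0, a4=0: circuit gives 1, formula gives 0.

No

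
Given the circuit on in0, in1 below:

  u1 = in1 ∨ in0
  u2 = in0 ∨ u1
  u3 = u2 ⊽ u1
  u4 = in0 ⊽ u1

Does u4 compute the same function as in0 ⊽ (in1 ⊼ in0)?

u1 = in1 ∨ in0
u4 = in0 ⊽ u1 = in0 ⊽ (in1 ∨ in0)
At in0=0, in1=0: circuit gives 1, formula gives 0.

No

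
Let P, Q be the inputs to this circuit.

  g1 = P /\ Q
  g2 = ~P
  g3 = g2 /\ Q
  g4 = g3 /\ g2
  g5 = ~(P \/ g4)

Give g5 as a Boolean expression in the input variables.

~(P \/ ((~P /\ Q) /\ ~P))

g2 = ~P
g3 = g2 /\ Q = ~P /\ Q
g4 = g3 /\ g2 = (~P /\ Q) /\ ~P
g5 = ~(P \/ g4) = ~(P \/ ((~P /\ Q) /\ ~P))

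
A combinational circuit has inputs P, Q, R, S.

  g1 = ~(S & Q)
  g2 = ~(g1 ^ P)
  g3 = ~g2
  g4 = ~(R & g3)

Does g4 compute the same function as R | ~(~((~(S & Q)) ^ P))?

g1 = ~(S & Q)
g2 = ~(g1 ^ P) = ~((~(S & Q)) ^ P)
g3 = ~g2 = ~(~((~(S & Q)) ^ P))
g4 = ~(R & g3) = ~(R & ~(~((~(S & Q)) ^ P)))
At P=0, Q=0, R=1, S=0: circuit gives 0, formula gives 1.

No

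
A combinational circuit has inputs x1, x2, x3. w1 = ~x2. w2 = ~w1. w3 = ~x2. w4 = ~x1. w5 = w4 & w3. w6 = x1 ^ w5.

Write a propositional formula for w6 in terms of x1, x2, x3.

w3 = ~x2
w4 = ~x1
w5 = w4 & w3 = ~x1 & ~x2
w6 = x1 ^ w5 = x1 ^ (~x1 & ~x2)

x1 ^ (~x1 & ~x2)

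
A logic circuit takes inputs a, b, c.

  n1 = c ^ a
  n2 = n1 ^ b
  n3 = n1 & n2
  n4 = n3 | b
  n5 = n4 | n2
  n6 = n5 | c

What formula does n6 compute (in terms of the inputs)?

((((c ^ a) & ((c ^ a) ^ b)) | b) | ((c ^ a) ^ b)) | c

n1 = c ^ a
n2 = n1 ^ b = (c ^ a) ^ b
n3 = n1 & n2 = (c ^ a) & ((c ^ a) ^ b)
n4 = n3 | b = ((c ^ a) & ((c ^ a) ^ b)) | b
n5 = n4 | n2 = (((c ^ a) & ((c ^ a) ^ b)) | b) | ((c ^ a) ^ b)
n6 = n5 | c = ((((c ^ a) & ((c ^ a) ^ b)) | b) | ((c ^ a) ^ b)) | c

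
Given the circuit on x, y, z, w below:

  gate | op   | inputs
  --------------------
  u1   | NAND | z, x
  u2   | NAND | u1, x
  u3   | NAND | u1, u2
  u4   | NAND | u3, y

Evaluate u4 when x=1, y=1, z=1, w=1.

u1 = 1 NAND 1 = 0
u2 = 0 NAND 1 = 1
u3 = 0 NAND 1 = 1
u4 = 1 NAND 1 = 0

0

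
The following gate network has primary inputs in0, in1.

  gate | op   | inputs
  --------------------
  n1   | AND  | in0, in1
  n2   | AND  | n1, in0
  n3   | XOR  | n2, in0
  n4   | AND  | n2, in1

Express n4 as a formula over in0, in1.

n1 = in0 AND in1
n2 = n1 AND in0 = (in0 AND in1) AND in0
n4 = n2 AND in1 = ((in0 AND in1) AND in0) AND in1

((in0 AND in1) AND in0) AND in1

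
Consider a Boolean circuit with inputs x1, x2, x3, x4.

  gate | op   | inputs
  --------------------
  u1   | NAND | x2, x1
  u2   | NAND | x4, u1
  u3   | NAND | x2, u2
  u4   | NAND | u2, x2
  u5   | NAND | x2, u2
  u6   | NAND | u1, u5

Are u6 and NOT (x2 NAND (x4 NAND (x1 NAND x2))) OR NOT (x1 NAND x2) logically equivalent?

u1 = x2 NAND x1
u2 = x4 NAND u1 = x4 NAND (x2 NAND x1)
u5 = x2 NAND u2 = x2 NAND (x4 NAND (x2 NAND x1))
u6 = u1 NAND u5 = (x2 NAND x1) NAND (x2 NAND (x4 NAND (x2 NAND x1)))
At x1=0, x2=0, x3=0, x4=0: circuit gives 0, formula gives 0.
At x1=0, x2=1, x3=0, x4=0: circuit gives 1, formula gives 1.
Agrees on all 16 inputs.

Yes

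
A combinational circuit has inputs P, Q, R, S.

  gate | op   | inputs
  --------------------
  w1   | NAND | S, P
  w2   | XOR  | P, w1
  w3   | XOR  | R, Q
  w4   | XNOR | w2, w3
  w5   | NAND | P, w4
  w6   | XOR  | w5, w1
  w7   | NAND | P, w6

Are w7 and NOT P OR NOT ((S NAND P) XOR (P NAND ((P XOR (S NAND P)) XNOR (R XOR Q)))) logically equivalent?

w1 = S NAND P
w2 = P XOR w1 = P XOR (S NAND P)
w3 = R XOR Q
w4 = w2 XNOR w3 = (P XOR (S NAND P)) XNOR (R XOR Q)
w5 = P NAND w4 = P NAND ((P XOR (S NAND P)) XNOR (R XOR Q))
w6 = w5 XOR w1 = (P NAND ((P XOR (S NAND P)) XNOR (R XOR Q))) XOR (S NAND P)
w7 = P NAND w6 = P NAND ((P NAND ((P XOR (S NAND P)) XNOR (R XOR Q))) XOR (S NAND P))
At P=1, Q=0, R=0, S=0: circuit gives 0, formula gives 0.
At P=0, Q=0, R=0, S=0: circuit gives 1, formula gives 1.
Agrees on all 16 inputs.

Yes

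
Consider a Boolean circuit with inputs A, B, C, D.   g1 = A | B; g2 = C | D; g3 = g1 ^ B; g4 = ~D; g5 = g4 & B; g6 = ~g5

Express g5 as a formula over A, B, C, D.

g4 = ~D
g5 = g4 & B = ~D & B

~D & B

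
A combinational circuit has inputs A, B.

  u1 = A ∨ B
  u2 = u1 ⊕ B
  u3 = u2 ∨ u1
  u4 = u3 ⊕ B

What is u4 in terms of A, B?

u1 = A ∨ B
u2 = u1 ⊕ B = (A ∨ B) ⊕ B
u3 = u2 ∨ u1 = ((A ∨ B) ⊕ B) ∨ (A ∨ B)
u4 = u3 ⊕ B = (((A ∨ B) ⊕ B) ∨ (A ∨ B)) ⊕ B

(((A ∨ B) ⊕ B) ∨ (A ∨ B)) ⊕ B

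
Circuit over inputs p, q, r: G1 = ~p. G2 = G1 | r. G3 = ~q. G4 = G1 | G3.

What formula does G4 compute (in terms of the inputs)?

G1 = ~p
G3 = ~q
G4 = G1 | G3 = ~p | ~q

~p | ~q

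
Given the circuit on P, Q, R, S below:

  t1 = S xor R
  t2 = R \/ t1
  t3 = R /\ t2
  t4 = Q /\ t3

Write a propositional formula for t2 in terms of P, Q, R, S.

R \/ (S xor R)

t1 = S xor R
t2 = R \/ t1 = R \/ (S xor R)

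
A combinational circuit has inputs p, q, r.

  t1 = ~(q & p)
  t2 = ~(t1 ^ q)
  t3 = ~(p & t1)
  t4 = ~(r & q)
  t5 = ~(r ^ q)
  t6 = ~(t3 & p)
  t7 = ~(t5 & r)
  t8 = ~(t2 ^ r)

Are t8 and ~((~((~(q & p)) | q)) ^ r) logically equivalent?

No

t1 = ~(q & p)
t2 = ~(t1 ^ q) = ~((~(q & p)) ^ q)
t8 = ~(t2 ^ r) = ~((~((~(q & p)) ^ q)) ^ r)
At p=0, q=1, r=0: circuit gives 0, formula gives 1.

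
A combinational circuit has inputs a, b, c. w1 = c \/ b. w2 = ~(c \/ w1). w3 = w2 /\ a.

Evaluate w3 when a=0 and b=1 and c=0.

w1 = 0 \/ 1 = 1
w2 = ~(0 \/ 1) = 0
w3 = 0 /\ 0 = 0

0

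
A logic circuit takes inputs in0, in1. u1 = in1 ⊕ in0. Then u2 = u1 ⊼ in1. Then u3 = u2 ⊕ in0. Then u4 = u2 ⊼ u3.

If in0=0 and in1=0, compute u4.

0

u1 = 0 ⊕ 0 = 0
u2 = 0 ⊼ 0 = 1
u3 = 1 ⊕ 0 = 1
u4 = 1 ⊼ 1 = 0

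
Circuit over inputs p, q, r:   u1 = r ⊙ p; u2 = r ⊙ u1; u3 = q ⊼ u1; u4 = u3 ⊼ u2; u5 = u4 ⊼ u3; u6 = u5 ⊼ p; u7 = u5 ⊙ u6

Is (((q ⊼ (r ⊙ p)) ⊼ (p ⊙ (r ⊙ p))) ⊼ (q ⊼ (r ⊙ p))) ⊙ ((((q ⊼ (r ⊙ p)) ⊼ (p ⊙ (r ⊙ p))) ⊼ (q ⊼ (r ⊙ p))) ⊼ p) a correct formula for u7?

u1 = r ⊙ p
u2 = r ⊙ u1 = r ⊙ (r ⊙ p)
u3 = q ⊼ u1 = q ⊼ (r ⊙ p)
u4 = u3 ⊼ u2 = (q ⊼ (r ⊙ p)) ⊼ (r ⊙ (r ⊙ p))
u5 = u4 ⊼ u3 = ((q ⊼ (r ⊙ p)) ⊼ (r ⊙ (r ⊙ p))) ⊼ (q ⊼ (r ⊙ p))
u6 = u5 ⊼ p = (((q ⊼ (r ⊙ p)) ⊼ (r ⊙ (r ⊙ p))) ⊼ (q ⊼ (r ⊙ p))) ⊼ p
u7 = u5 ⊙ u6 = (((q ⊼ (r ⊙ p)) ⊼ (r ⊙ (r ⊙ p))) ⊼ (q ⊼ (r ⊙ p))) ⊙ ((((q ⊼ (r ⊙ p)) ⊼ (r ⊙ (r ⊙ p))) ⊼ (q ⊼ (r ⊙ p))) ⊼ p)
At p=0, q=0, r=1: circuit gives 0, formula gives 1.

No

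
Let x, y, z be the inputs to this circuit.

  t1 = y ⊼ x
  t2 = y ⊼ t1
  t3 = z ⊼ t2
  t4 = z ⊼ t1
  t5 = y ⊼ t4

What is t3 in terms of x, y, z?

t1 = y ⊼ x
t2 = y ⊼ t1 = y ⊼ (y ⊼ x)
t3 = z ⊼ t2 = z ⊼ (y ⊼ (y ⊼ x))

z ⊼ (y ⊼ (y ⊼ x))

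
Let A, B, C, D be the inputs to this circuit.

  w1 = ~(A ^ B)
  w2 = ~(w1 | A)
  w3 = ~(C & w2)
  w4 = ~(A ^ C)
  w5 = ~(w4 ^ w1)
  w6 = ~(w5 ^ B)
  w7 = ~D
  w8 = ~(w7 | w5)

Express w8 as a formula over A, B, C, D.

w1 = ~(A ^ B)
w4 = ~(A ^ C)
w5 = ~(w4 ^ w1) = ~((~(A ^ C)) ^ (~(A ^ B)))
w7 = ~D
w8 = ~(w7 | w5) = ~(~D | (~((~(A ^ C)) ^ (~(A ^ B)))))

~(~D | (~((~(A ^ C)) ^ (~(A ^ B)))))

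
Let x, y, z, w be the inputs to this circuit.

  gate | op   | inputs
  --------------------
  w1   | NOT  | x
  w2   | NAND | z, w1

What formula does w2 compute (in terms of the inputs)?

w1 = NOT x
w2 = z NAND w1 = z NAND NOT x

z NAND NOT x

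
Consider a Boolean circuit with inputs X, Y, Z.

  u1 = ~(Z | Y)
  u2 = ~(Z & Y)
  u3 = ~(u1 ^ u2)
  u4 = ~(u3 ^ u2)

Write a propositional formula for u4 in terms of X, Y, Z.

~((~((~(Z | Y)) ^ (~(Z & Y)))) ^ (~(Z & Y)))

u1 = ~(Z | Y)
u2 = ~(Z & Y)
u3 = ~(u1 ^ u2) = ~((~(Z | Y)) ^ (~(Z & Y)))
u4 = ~(u3 ^ u2) = ~((~((~(Z | Y)) ^ (~(Z & Y)))) ^ (~(Z & Y)))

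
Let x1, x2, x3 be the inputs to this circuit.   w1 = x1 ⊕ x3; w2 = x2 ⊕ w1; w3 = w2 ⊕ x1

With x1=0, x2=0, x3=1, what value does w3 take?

1

w1 = 0 ⊕ 1 = 1
w2 = 0 ⊕ 1 = 1
w3 = 1 ⊕ 0 = 1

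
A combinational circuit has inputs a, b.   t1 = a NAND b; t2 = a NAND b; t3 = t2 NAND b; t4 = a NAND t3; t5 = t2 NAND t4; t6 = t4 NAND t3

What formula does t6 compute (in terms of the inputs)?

t2 = a NAND b
t3 = t2 NAND b = (a NAND b) NAND b
t4 = a NAND t3 = a NAND ((a NAND b) NAND b)
t6 = t4 NAND t3 = (a NAND ((a NAND b) NAND b)) NAND ((a NAND b) NAND b)

(a NAND ((a NAND b) NAND b)) NAND ((a NAND b) NAND b)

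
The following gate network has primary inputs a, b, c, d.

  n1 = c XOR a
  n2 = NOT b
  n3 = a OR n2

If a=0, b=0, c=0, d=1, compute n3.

n2 = NOT 0 = 1
n3 = 0 OR 1 = 1

1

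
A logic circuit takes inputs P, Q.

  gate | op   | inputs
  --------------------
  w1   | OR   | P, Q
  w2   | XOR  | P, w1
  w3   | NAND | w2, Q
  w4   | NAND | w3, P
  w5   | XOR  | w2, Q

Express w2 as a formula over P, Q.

w1 = P OR Q
w2 = P XOR w1 = P XOR (P OR Q)

P XOR (P OR Q)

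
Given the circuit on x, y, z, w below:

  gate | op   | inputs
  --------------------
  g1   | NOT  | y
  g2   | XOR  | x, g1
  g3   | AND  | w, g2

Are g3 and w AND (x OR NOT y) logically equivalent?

g1 = NOT y
g2 = x XOR g1 = x XOR NOT y
g3 = w AND g2 = w AND (x XOR NOT y)
At x=1, y=0, z=0, w=1: circuit gives 0, formula gives 1.

No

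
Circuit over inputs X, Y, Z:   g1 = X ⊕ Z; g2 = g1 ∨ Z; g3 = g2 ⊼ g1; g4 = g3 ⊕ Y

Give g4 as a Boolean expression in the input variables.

g1 = X ⊕ Z
g2 = g1 ∨ Z = (X ⊕ Z) ∨ Z
g3 = g2 ⊼ g1 = ((X ⊕ Z) ∨ Z) ⊼ (X ⊕ Z)
g4 = g3 ⊕ Y = (((X ⊕ Z) ∨ Z) ⊼ (X ⊕ Z)) ⊕ Y

(((X ⊕ Z) ∨ Z) ⊼ (X ⊕ Z)) ⊕ Y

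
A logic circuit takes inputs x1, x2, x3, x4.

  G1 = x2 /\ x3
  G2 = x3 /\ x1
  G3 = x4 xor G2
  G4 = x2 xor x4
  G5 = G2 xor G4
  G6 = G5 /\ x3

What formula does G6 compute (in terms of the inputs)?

G2 = x3 /\ x1
G4 = x2 xor x4
G5 = G2 xor G4 = (x3 /\ x1) xor (x2 xor x4)
G6 = G5 /\ x3 = ((x3 /\ x1) xor (x2 xor x4)) /\ x3

((x3 /\ x1) xor (x2 xor x4)) /\ x3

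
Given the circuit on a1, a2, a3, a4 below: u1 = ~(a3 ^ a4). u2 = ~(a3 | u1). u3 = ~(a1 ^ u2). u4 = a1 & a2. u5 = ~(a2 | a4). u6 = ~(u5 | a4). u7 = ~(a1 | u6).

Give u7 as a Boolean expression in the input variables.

u5 = ~(a2 | a4)
u6 = ~(u5 | a4) = ~((~(a2 | a4)) | a4)
u7 = ~(a1 | u6) = ~(a1 | (~((~(a2 | a4)) | a4)))

~(a1 | (~((~(a2 | a4)) | a4)))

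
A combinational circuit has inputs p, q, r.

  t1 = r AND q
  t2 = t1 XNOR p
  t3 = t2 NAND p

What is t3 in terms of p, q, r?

((r AND q) XNOR p) NAND p

t1 = r AND q
t2 = t1 XNOR p = (r AND q) XNOR p
t3 = t2 NAND p = ((r AND q) XNOR p) NAND p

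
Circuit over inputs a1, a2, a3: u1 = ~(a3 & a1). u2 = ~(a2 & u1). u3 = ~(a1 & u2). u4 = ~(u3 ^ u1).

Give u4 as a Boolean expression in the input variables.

~((~(a1 & (~(a2 & (~(a3 & a1)))))) ^ (~(a3 & a1)))

u1 = ~(a3 & a1)
u2 = ~(a2 & u1) = ~(a2 & (~(a3 & a1)))
u3 = ~(a1 & u2) = ~(a1 & (~(a2 & (~(a3 & a1)))))
u4 = ~(u3 ^ u1) = ~((~(a1 & (~(a2 & (~(a3 & a1)))))) ^ (~(a3 & a1)))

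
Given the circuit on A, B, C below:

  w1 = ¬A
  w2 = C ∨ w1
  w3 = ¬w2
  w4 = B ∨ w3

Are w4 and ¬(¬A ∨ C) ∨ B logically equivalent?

w1 = ¬A
w2 = C ∨ w1 = C ∨ ¬A
w3 = ¬w2 = ¬(C ∨ ¬A)
w4 = B ∨ w3 = B ∨ ¬(C ∨ ¬A)
At A=0, B=0, C=0: circuit gives 0, formula gives 0.
At A=0, B=1, C=0: circuit gives 1, formula gives 1.
Agrees on all 8 inputs.

Yes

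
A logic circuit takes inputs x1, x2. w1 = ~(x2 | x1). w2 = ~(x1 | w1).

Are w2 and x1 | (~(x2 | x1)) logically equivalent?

w1 = ~(x2 | x1)
w2 = ~(x1 | w1) = ~(x1 | (~(x2 | x1)))
At x1=0, x2=0: circuit gives 0, formula gives 1.

No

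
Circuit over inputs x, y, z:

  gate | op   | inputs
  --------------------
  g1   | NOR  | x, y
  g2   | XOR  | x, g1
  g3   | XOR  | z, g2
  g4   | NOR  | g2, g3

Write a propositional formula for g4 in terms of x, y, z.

g1 = x NOR y
g2 = x XOR g1 = x XOR (x NOR y)
g3 = z XOR g2 = z XOR (x XOR (x NOR y))
g4 = g2 NOR g3 = (x XOR (x NOR y)) NOR (z XOR (x XOR (x NOR y)))

(x XOR (x NOR y)) NOR (z XOR (x XOR (x NOR y)))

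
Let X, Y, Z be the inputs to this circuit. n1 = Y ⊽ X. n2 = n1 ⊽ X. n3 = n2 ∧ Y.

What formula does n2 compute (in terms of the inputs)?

n1 = Y ⊽ X
n2 = n1 ⊽ X = (Y ⊽ X) ⊽ X

(Y ⊽ X) ⊽ X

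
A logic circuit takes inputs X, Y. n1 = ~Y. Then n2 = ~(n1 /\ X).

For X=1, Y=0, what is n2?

0

n1 = ~0 = 1
n2 = ~(1 /\ 1) = 0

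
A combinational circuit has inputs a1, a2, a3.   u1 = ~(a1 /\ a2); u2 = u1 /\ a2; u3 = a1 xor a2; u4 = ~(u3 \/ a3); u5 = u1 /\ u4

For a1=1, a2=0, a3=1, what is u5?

0

u1 = ~(1 /\ 0) = 1
u3 = 1 xor 0 = 1
u4 = ~(1 \/ 1) = 0
u5 = 1 /\ 0 = 0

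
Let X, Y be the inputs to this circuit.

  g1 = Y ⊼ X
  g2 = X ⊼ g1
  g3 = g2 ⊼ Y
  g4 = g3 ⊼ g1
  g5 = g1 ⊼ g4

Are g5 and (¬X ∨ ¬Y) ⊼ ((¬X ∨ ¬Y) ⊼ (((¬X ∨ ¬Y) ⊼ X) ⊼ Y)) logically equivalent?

Yes

g1 = Y ⊼ X
g2 = X ⊼ g1 = X ⊼ (Y ⊼ X)
g3 = g2 ⊼ Y = (X ⊼ (Y ⊼ X)) ⊼ Y
g4 = g3 ⊼ g1 = ((X ⊼ (Y ⊼ X)) ⊼ Y) ⊼ (Y ⊼ X)
g5 = g1 ⊼ g4 = (Y ⊼ X) ⊼ (((X ⊼ (Y ⊼ X)) ⊼ Y) ⊼ (Y ⊼ X))
At X=0, Y=1: circuit gives 0, formula gives 0.
At X=0, Y=0: circuit gives 1, formula gives 1.
Agrees on all 4 inputs.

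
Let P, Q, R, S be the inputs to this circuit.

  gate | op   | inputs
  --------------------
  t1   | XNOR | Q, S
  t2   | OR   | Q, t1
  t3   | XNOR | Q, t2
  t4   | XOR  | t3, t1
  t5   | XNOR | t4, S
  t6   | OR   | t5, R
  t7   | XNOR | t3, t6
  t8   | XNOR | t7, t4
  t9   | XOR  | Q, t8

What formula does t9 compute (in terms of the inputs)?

Q XOR (((Q XNOR (Q OR (Q XNOR S))) XNOR ((((Q XNOR (Q OR (Q XNOR S))) XOR (Q XNOR S)) XNOR S) OR R)) XNOR ((Q XNOR (Q OR (Q XNOR S))) XOR (Q XNOR S)))

t1 = Q XNOR S
t2 = Q OR t1 = Q OR (Q XNOR S)
t3 = Q XNOR t2 = Q XNOR (Q OR (Q XNOR S))
t4 = t3 XOR t1 = (Q XNOR (Q OR (Q XNOR S))) XOR (Q XNOR S)
t5 = t4 XNOR S = ((Q XNOR (Q OR (Q XNOR S))) XOR (Q XNOR S)) XNOR S
t6 = t5 OR R = (((Q XNOR (Q OR (Q XNOR S))) XOR (Q XNOR S)) XNOR S) OR R
t7 = t3 XNOR t6 = (Q XNOR (Q OR (Q XNOR S))) XNOR ((((Q XNOR (Q OR (Q XNOR S))) XOR (Q XNOR S)) XNOR S) OR R)
t8 = t7 XNOR t4 = ((Q XNOR (Q OR (Q XNOR S))) XNOR ((((Q XNOR (Q OR (Q XNOR S))) XOR (Q XNOR S)) XNOR S) OR R)) XNOR ((Q XNOR (Q OR (Q XNOR S))) XOR (Q XNOR S))
t9 = Q XOR t8 = Q XOR (((Q XNOR (Q OR (Q XNOR S))) XNOR ((((Q XNOR (Q OR (Q XNOR S))) XOR (Q XNOR S)) XNOR S) OR R)) XNOR ((Q XNOR (Q OR (Q XNOR S))) XOR (Q XNOR S)))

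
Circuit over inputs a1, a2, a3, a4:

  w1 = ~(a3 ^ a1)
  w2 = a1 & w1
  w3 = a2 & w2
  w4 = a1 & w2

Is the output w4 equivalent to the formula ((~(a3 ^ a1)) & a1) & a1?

w1 = ~(a3 ^ a1)
w2 = a1 & w1 = a1 & (~(a3 ^ a1))
w4 = a1 & w2 = a1 & (a1 & (~(a3 ^ a1)))
At a1=0, a2=0, a3=0, a4=0: circuit gives 0, formula gives 0.
At a1=1, a2=0, a3=1, a4=0: circuit gives 1, formula gives 1.
Agrees on all 16 inputs.

Yes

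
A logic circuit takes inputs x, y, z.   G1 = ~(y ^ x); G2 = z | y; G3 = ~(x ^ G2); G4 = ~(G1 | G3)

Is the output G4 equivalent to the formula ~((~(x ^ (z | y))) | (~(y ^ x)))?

Yes

G1 = ~(y ^ x)
G2 = z | y
G3 = ~(x ^ G2) = ~(x ^ (z | y))
G4 = ~(G1 | G3) = ~((~(y ^ x)) | (~(x ^ (z | y))))
At x=0, y=0, z=0: circuit gives 0, formula gives 0.
At x=0, y=1, z=0: circuit gives 1, formula gives 1.
Agrees on all 8 inputs.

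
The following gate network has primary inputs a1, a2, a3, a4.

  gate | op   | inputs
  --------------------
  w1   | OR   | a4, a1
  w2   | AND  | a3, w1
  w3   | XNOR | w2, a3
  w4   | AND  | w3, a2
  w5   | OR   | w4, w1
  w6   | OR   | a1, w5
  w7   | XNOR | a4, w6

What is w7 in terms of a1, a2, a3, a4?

w1 = a4 OR a1
w2 = a3 AND w1 = a3 AND (a4 OR a1)
w3 = w2 XNOR a3 = (a3 AND (a4 OR a1)) XNOR a3
w4 = w3 AND a2 = ((a3 AND (a4 OR a1)) XNOR a3) AND a2
w5 = w4 OR w1 = (((a3 AND (a4 OR a1)) XNOR a3) AND a2) OR (a4 OR a1)
w6 = a1 OR w5 = a1 OR ((((a3 AND (a4 OR a1)) XNOR a3) AND a2) OR (a4 OR a1))
w7 = a4 XNOR w6 = a4 XNOR (a1 OR ((((a3 AND (a4 OR a1)) XNOR a3) AND a2) OR (a4 OR a1)))

a4 XNOR (a1 OR ((((a3 AND (a4 OR a1)) XNOR a3) AND a2) OR (a4 OR a1)))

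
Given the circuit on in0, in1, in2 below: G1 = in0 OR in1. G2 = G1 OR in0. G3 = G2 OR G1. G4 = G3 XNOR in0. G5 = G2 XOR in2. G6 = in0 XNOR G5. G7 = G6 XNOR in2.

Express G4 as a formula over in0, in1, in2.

(((in0 OR in1) OR in0) OR (in0 OR in1)) XNOR in0

G1 = in0 OR in1
G2 = G1 OR in0 = (in0 OR in1) OR in0
G3 = G2 OR G1 = ((in0 OR in1) OR in0) OR (in0 OR in1)
G4 = G3 XNOR in0 = (((in0 OR in1) OR in0) OR (in0 OR in1)) XNOR in0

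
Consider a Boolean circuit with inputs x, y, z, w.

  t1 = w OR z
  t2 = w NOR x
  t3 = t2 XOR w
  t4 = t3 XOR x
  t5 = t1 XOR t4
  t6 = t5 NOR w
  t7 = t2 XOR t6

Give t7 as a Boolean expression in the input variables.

t1 = w OR z
t2 = w NOR x
t3 = t2 XOR w = (w NOR x) XOR w
t4 = t3 XOR x = ((w NOR x) XOR w) XOR x
t5 = t1 XOR t4 = (w OR z) XOR (((w NOR x) XOR w) XOR x)
t6 = t5 NOR w = ((w OR z) XOR (((w NOR x) XOR w) XOR x)) NOR w
t7 = t2 XOR t6 = (w NOR x) XOR (((w OR z) XOR (((w NOR x) XOR w) XOR x)) NOR w)

(w NOR x) XOR (((w OR z) XOR (((w NOR x) XOR w) XOR x)) NOR w)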